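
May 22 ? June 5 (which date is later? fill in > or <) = <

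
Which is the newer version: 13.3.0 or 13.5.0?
13.5.0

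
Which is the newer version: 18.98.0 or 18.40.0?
18.98.0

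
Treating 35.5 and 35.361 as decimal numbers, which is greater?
35.5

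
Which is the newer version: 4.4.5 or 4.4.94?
4.4.94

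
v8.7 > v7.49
True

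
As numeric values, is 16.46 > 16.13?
True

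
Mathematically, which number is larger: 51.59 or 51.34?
51.59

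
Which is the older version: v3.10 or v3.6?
v3.6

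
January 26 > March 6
False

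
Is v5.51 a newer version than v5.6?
Yes. Version numbers are compared segment by segment as integers, not as decimals: minor version 51 > 6, so v5.51 > v5.6 (even though the decimal 5.51 < 5.6).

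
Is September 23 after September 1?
Yes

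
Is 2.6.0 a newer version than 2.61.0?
No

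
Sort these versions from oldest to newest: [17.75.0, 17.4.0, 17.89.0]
[17.4.0, 17.75.0, 17.89.0]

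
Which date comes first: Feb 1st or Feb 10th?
Feb 1st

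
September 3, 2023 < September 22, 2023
True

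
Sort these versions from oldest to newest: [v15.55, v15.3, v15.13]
[v15.3, v15.13, v15.55]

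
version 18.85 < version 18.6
False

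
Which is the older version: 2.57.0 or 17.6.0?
2.57.0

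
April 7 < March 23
False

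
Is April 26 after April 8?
Yes. Day 26 comes after day 8 in April — this is a date comparison, not a decimal one (the decimal 4.26 would be smaller than 4.8).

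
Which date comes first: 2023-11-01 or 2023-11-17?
2023-11-01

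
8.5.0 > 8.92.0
False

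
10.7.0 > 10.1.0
True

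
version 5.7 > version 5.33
False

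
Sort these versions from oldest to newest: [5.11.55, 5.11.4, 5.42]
[5.11.4, 5.11.55, 5.42]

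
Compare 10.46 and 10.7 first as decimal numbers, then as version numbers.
As decimals: 10.46 < 10.7. As versions: v10.46 > v10.7 (minor version 46 > 7).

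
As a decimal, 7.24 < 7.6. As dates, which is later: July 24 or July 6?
July 24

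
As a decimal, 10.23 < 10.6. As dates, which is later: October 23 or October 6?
October 23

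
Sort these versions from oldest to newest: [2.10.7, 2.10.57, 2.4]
[2.4, 2.10.7, 2.10.57]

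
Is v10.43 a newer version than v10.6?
Yes. Version numbers are compared segment by segment as integers, not as decimals: minor version 43 > 6, so v10.43 > v10.6 (even though the decimal 10.43 < 10.6).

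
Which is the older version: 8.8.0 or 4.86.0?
4.86.0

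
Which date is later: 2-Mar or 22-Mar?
22-Mar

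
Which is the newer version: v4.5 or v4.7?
v4.7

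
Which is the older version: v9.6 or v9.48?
v9.6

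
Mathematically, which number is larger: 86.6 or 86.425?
86.6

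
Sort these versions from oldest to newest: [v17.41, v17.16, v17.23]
[v17.16, v17.23, v17.41]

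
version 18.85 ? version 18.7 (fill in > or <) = >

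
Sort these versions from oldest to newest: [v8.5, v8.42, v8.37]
[v8.5, v8.37, v8.42]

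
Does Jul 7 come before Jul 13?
Yes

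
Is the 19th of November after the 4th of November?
Yes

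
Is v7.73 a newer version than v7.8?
Yes. Version numbers are compared segment by segment as integers, not as decimals: minor version 73 > 8, so v7.73 > v7.8 (even though the decimal 7.73 < 7.8).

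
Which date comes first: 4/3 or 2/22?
2/22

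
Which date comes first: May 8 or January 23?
January 23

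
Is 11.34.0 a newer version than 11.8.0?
Yes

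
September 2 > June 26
True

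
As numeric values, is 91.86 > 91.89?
False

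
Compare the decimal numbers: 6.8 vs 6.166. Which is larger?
6.8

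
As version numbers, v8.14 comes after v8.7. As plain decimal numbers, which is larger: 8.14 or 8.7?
8.7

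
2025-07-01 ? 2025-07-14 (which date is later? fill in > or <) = <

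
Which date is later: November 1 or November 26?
November 26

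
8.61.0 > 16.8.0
False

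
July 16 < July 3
False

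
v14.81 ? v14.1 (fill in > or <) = >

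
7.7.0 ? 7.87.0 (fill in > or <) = <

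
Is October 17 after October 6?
Yes. Day 17 comes after day 6 in October — this is a date comparison, not a decimal one (the decimal 10.17 would be smaller than 10.6).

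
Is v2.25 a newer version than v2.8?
Yes. Version numbers are compared segment by segment as integers, not as decimals: minor version 25 > 8, so v2.25 > v2.8 (even though the decimal 2.25 < 2.8).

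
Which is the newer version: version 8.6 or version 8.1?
version 8.6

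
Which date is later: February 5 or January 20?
February 5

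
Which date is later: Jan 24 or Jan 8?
Jan 24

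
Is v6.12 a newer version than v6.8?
Yes. Version numbers are compared segment by segment as integers, not as decimals: minor version 12 > 8, so v6.12 > v6.8 (even though the decimal 6.12 < 6.8).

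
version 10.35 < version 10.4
False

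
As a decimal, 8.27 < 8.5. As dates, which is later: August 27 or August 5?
August 27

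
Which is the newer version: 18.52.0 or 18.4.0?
18.52.0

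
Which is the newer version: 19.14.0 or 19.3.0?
19.14.0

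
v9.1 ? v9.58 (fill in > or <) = <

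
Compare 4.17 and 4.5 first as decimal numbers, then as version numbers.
As decimals: 4.17 < 4.5. As versions: v4.17 > v4.5 (minor version 17 > 5).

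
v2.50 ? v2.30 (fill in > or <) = >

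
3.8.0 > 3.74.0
False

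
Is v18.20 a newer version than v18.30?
No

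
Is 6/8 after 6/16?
No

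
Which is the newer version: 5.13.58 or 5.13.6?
5.13.58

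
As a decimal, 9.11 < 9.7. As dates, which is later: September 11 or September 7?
September 11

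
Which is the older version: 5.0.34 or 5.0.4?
5.0.4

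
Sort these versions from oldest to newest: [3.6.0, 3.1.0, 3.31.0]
[3.1.0, 3.6.0, 3.31.0]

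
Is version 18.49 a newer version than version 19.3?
No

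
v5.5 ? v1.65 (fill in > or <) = >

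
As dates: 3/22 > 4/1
False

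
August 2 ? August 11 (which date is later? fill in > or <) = <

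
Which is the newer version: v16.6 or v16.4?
v16.6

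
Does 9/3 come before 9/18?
Yes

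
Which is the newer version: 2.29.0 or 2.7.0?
2.29.0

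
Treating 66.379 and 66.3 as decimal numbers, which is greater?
66.379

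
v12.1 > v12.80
False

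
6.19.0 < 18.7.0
True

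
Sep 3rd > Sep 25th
False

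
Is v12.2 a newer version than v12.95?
No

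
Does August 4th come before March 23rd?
No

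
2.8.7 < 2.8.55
True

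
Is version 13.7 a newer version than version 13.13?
No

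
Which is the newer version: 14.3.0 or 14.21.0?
14.21.0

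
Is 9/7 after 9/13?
No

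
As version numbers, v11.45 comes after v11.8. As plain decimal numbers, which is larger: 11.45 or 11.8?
11.8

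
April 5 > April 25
False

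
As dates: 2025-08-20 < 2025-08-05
False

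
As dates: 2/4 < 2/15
True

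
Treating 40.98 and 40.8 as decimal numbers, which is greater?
40.98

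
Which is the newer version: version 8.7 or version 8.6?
version 8.7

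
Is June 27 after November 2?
No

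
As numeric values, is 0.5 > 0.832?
False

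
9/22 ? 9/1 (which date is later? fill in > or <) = >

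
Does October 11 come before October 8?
No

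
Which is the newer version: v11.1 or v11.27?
v11.27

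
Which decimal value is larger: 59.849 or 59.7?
59.849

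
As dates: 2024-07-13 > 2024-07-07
True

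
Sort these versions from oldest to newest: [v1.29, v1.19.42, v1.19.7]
[v1.19.7, v1.19.42, v1.29]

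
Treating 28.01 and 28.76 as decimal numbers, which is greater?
28.76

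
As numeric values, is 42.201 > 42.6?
False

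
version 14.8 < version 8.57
False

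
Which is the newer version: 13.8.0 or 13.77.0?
13.77.0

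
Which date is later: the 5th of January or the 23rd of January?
the 23rd of January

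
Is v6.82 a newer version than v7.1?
No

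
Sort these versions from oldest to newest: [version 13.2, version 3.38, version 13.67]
[version 3.38, version 13.2, version 13.67]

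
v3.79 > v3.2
True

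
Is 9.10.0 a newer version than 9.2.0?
Yes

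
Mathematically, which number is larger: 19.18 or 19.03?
19.18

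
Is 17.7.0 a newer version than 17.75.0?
No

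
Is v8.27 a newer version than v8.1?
Yes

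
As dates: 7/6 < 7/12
True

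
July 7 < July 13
True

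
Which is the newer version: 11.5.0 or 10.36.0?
11.5.0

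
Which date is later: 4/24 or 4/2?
4/24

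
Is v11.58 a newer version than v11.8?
Yes. Version numbers are compared segment by segment as integers, not as decimals: minor version 58 > 8, so v11.58 > v11.8 (even though the decimal 11.58 < 11.8).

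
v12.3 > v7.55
True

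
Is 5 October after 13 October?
No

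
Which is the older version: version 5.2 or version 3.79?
version 3.79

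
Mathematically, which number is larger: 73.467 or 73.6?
73.6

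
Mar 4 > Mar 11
False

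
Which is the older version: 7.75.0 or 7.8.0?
7.8.0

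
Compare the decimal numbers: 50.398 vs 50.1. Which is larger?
50.398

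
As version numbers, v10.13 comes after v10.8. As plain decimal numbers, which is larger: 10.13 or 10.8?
10.8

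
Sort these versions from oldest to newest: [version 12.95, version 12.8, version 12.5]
[version 12.5, version 12.8, version 12.95]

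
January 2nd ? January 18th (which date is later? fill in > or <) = <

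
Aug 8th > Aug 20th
False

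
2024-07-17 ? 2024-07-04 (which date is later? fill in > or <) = >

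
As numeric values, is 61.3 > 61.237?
True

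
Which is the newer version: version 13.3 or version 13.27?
version 13.27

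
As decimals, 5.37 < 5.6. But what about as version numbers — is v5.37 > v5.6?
True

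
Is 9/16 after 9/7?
Yes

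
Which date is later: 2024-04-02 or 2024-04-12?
2024-04-12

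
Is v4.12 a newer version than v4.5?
Yes. Version numbers are compared segment by segment as integers, not as decimals: minor version 12 > 5, so v4.12 > v4.5 (even though the decimal 4.12 < 4.5).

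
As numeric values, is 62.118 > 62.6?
False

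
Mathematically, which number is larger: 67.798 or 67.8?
67.8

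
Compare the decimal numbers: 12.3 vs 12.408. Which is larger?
12.408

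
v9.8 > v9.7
True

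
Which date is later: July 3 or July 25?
July 25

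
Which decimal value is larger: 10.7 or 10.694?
10.7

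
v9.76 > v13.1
False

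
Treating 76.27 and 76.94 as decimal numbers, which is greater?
76.94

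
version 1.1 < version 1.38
True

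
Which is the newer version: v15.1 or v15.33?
v15.33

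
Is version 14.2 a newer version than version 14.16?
No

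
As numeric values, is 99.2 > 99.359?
False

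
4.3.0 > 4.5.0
False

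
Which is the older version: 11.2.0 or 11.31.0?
11.2.0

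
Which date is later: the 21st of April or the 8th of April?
the 21st of April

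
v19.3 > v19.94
False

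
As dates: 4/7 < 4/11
True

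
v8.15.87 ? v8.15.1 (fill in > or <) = >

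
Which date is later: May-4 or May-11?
May-11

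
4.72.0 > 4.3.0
True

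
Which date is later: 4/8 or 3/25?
4/8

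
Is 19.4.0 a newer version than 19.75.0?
No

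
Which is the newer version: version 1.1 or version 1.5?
version 1.5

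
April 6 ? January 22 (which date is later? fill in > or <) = >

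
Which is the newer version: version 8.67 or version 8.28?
version 8.67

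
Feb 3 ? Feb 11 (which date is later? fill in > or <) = <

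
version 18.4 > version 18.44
False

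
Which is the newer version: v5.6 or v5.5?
v5.6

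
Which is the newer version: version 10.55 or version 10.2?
version 10.55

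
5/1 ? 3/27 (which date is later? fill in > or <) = >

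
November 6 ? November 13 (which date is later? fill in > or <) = <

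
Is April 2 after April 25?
No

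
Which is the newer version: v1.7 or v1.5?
v1.7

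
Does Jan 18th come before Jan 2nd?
No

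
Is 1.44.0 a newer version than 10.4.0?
No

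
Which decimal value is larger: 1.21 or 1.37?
1.37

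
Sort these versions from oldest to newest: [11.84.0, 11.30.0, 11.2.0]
[11.2.0, 11.30.0, 11.84.0]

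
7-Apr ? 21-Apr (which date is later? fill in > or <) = <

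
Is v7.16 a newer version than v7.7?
Yes. Version numbers are compared segment by segment as integers, not as decimals: minor version 16 > 7, so v7.16 > v7.7 (even though the decimal 7.16 < 7.7).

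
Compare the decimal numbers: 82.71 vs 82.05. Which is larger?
82.71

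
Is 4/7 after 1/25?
Yes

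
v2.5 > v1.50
True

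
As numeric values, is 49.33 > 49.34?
False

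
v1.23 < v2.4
True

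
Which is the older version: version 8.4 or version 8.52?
version 8.4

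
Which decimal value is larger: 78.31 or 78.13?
78.31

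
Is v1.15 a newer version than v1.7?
Yes. Version numbers are compared segment by segment as integers, not as decimals: minor version 15 > 7, so v1.15 > v1.7 (even though the decimal 1.15 < 1.7).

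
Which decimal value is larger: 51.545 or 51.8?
51.8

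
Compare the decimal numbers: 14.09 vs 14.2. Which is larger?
14.2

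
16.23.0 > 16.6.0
True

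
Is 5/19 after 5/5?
Yes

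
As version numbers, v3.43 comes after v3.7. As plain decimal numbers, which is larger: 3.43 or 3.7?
3.7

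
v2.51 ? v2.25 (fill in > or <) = >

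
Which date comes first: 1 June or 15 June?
1 June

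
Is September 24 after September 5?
Yes. Day 24 comes after day 5 in September — this is a date comparison, not a decimal one (the decimal 9.24 would be smaller than 9.5).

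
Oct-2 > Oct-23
False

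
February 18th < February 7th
False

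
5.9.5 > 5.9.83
False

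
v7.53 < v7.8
False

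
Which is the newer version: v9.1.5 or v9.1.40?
v9.1.40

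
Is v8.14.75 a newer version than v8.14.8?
Yes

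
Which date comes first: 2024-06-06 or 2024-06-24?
2024-06-06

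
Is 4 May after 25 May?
No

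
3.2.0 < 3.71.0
True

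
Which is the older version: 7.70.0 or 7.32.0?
7.32.0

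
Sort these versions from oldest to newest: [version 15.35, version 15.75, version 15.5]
[version 15.5, version 15.35, version 15.75]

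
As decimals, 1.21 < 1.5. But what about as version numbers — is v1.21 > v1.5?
True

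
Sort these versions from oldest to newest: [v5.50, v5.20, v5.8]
[v5.8, v5.20, v5.50]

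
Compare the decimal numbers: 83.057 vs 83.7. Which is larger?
83.7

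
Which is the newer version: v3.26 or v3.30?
v3.30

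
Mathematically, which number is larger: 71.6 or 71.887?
71.887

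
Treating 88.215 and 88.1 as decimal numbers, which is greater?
88.215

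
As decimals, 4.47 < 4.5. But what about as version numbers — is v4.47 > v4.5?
True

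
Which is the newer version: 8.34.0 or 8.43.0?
8.43.0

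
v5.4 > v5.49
False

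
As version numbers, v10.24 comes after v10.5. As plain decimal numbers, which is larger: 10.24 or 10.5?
10.5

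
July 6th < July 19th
True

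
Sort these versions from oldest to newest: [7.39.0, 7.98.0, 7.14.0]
[7.14.0, 7.39.0, 7.98.0]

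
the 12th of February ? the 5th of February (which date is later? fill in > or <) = >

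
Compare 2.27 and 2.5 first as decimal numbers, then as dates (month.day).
As decimals: 2.27 < 2.5. As dates: 2/27 is later than 2/5 (day 27 > day 5).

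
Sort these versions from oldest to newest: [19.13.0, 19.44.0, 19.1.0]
[19.1.0, 19.13.0, 19.44.0]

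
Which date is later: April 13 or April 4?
April 13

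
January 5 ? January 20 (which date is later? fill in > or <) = <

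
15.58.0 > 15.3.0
True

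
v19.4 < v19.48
True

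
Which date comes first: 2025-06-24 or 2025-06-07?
2025-06-07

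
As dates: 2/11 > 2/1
True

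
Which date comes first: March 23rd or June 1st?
March 23rd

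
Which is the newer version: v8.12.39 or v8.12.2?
v8.12.39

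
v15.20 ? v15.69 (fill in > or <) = <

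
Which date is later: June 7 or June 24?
June 24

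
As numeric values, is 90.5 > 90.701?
False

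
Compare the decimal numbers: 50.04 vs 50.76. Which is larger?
50.76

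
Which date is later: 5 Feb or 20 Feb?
20 Feb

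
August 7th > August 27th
False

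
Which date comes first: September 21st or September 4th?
September 4th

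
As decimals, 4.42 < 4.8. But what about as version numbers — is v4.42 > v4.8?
True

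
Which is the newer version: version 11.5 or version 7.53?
version 11.5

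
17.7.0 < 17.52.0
True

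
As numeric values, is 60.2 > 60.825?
False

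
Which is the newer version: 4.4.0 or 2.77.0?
4.4.0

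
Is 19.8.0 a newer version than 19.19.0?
No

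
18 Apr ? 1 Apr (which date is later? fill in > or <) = >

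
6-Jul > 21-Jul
False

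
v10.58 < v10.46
False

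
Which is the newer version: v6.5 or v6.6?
v6.6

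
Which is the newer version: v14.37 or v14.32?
v14.37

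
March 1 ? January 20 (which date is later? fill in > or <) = >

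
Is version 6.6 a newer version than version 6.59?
No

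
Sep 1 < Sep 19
True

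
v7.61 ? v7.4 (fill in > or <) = >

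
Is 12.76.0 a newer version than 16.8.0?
No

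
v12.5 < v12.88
True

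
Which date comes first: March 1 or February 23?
February 23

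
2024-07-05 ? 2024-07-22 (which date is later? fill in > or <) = <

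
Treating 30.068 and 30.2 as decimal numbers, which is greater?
30.2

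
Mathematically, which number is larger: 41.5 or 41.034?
41.5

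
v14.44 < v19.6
True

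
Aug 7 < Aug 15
True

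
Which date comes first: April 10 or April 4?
April 4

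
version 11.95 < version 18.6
True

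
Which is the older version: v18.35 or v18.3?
v18.3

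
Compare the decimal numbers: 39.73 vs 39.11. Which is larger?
39.73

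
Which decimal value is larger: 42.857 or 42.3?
42.857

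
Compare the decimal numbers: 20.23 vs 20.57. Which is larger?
20.57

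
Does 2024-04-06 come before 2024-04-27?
Yes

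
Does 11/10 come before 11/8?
No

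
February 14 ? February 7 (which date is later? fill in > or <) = >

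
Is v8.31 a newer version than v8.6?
Yes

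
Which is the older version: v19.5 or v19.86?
v19.5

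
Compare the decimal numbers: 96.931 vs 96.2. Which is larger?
96.931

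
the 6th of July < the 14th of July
True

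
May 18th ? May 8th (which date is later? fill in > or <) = >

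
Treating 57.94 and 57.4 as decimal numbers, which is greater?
57.94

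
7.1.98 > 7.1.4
True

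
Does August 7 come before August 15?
Yes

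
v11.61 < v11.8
False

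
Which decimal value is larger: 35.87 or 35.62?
35.87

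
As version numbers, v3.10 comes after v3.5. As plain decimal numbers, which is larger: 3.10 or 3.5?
3.5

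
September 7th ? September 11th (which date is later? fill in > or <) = <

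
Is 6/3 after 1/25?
Yes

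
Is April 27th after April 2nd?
Yes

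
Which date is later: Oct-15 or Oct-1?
Oct-15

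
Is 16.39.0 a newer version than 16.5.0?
Yes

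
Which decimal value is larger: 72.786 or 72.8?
72.8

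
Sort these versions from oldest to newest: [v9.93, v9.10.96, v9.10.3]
[v9.10.3, v9.10.96, v9.93]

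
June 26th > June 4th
True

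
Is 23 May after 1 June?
No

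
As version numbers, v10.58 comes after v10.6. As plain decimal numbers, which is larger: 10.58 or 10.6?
10.6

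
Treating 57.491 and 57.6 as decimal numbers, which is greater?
57.6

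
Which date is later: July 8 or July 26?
July 26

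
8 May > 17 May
False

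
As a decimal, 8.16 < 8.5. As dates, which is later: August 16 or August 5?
August 16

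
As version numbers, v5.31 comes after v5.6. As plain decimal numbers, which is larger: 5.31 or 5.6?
5.6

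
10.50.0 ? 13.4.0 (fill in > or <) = <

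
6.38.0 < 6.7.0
False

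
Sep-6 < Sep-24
True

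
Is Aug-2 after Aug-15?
No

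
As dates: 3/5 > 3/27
False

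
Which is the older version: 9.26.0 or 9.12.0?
9.12.0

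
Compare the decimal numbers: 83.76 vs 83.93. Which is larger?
83.93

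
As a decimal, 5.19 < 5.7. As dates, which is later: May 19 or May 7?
May 19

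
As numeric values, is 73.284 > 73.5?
False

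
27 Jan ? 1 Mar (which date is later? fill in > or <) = <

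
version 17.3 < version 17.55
True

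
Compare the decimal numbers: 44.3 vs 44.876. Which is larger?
44.876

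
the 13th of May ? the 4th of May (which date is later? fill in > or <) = >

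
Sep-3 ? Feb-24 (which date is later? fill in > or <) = >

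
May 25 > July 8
False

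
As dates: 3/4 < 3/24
True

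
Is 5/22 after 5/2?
Yes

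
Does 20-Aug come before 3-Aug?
No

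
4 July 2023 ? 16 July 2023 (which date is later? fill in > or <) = <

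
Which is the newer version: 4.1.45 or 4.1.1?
4.1.45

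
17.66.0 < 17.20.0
False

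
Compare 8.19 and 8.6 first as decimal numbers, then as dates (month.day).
As decimals: 8.19 < 8.6. As dates: 8/19 is later than 8/6 (day 19 > day 6).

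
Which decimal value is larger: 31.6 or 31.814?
31.814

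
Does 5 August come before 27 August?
Yes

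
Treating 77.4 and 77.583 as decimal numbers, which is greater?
77.583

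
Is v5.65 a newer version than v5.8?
Yes. Version numbers are compared segment by segment as integers, not as decimals: minor version 65 > 8, so v5.65 > v5.8 (even though the decimal 5.65 < 5.8).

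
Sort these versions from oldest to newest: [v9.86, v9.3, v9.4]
[v9.3, v9.4, v9.86]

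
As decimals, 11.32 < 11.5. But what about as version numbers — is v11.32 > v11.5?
True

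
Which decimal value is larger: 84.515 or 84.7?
84.7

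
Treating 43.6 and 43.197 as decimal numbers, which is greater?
43.6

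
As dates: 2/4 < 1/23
False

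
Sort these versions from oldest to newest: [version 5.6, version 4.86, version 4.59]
[version 4.59, version 4.86, version 5.6]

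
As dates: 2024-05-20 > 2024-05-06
True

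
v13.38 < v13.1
False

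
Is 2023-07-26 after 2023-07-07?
Yes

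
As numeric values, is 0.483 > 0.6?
False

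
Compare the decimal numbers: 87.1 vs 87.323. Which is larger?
87.323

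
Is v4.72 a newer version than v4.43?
Yes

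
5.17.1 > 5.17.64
False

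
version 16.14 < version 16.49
True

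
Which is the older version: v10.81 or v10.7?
v10.7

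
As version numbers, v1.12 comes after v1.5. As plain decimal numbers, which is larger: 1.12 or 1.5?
1.5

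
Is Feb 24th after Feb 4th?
Yes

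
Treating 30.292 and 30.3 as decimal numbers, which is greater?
30.3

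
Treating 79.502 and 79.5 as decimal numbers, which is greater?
79.502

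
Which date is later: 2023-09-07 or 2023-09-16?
2023-09-16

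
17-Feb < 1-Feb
False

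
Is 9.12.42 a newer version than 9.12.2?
Yes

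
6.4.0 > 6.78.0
False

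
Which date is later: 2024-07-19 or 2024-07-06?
2024-07-19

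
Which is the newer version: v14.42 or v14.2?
v14.42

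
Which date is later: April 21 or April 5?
April 21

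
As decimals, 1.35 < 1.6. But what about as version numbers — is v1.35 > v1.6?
True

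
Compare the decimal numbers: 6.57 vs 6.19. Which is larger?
6.57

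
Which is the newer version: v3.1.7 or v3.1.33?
v3.1.33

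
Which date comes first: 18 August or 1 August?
1 August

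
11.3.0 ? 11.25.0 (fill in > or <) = <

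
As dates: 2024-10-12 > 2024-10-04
True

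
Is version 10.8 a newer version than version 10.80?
No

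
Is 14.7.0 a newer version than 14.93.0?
No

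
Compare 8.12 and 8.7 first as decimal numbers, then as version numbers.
As decimals: 8.12 < 8.7. As versions: v8.12 > v8.7 (minor version 12 > 7).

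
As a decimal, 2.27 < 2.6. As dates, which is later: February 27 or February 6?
February 27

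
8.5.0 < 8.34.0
True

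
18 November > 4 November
True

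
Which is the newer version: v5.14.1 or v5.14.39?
v5.14.39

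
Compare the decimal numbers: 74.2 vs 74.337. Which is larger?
74.337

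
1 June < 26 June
True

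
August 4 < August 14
True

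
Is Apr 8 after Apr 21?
No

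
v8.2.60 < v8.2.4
False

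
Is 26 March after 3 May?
No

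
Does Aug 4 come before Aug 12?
Yes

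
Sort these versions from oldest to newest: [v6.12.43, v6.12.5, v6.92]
[v6.12.5, v6.12.43, v6.92]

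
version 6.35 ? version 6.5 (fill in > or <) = >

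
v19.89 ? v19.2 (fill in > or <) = >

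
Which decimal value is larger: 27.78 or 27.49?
27.78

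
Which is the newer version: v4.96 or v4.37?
v4.96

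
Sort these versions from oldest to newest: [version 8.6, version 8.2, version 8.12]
[version 8.2, version 8.6, version 8.12]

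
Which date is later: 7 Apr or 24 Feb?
7 Apr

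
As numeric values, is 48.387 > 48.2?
True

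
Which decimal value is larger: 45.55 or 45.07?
45.55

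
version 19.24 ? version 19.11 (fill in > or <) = >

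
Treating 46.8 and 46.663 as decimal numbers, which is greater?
46.8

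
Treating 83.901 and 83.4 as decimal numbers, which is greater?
83.901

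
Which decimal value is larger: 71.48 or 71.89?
71.89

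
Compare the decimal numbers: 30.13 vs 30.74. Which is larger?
30.74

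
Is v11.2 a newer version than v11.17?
No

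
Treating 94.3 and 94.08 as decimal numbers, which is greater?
94.3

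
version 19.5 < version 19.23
True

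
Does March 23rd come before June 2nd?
Yes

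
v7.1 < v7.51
True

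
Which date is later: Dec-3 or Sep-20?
Dec-3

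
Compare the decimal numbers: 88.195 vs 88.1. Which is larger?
88.195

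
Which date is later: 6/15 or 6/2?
6/15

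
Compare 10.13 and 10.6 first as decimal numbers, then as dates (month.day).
As decimals: 10.13 < 10.6. As dates: 10/13 is later than 10/6 (day 13 > day 6).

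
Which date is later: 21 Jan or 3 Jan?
21 Jan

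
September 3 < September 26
True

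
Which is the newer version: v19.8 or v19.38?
v19.38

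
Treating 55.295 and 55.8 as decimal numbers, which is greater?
55.8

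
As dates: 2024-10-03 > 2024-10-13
False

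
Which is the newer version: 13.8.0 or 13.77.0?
13.77.0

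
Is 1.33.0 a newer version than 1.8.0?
Yes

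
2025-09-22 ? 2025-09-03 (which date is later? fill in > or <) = >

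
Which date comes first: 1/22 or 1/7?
1/7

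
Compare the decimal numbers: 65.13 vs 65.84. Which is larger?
65.84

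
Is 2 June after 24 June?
No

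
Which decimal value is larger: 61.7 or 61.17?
61.7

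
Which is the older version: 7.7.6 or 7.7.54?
7.7.6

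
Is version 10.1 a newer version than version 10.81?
No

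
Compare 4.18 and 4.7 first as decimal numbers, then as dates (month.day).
As decimals: 4.18 < 4.7. As dates: 4/18 is later than 4/7 (day 18 > day 7).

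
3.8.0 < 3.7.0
False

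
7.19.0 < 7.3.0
False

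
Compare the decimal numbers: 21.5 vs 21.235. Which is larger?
21.5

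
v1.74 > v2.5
False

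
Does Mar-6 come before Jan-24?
No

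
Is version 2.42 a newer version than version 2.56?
No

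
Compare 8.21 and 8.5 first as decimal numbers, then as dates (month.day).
As decimals: 8.21 < 8.5. As dates: 8/21 is later than 8/5 (day 21 > day 5).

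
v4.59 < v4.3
False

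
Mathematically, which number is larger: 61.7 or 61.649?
61.7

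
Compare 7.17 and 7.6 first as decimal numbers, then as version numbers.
As decimals: 7.17 < 7.6. As versions: v7.17 > v7.6 (minor version 17 > 6).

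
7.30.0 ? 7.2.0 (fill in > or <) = >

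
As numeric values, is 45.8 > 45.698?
True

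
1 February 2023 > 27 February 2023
False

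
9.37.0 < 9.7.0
False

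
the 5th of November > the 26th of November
False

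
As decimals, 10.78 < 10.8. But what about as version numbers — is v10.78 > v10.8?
True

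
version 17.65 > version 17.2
True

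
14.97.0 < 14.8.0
False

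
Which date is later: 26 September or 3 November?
3 November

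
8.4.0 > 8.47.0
False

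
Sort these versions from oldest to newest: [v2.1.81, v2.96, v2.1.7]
[v2.1.7, v2.1.81, v2.96]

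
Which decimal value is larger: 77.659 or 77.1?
77.659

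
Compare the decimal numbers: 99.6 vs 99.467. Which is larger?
99.6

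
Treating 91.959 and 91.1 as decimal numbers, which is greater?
91.959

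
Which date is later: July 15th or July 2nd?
July 15th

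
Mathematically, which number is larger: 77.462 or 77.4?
77.462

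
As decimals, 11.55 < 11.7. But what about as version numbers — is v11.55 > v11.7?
True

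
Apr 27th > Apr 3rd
True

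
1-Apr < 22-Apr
True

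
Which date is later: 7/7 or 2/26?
7/7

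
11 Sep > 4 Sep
True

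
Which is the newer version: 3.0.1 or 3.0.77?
3.0.77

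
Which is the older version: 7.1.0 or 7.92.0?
7.1.0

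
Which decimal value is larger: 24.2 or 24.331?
24.331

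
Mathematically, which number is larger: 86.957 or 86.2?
86.957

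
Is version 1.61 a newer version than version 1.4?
Yes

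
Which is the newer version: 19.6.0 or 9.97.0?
19.6.0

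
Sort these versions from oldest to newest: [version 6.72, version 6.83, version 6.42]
[version 6.42, version 6.72, version 6.83]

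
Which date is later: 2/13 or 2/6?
2/13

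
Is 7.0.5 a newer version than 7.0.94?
No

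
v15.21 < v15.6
False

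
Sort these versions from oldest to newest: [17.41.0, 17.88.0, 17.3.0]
[17.3.0, 17.41.0, 17.88.0]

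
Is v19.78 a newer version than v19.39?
Yes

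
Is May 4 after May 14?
No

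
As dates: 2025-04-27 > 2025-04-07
True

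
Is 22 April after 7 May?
No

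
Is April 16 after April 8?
Yes. Day 16 comes after day 8 in April — this is a date comparison, not a decimal one (the decimal 4.16 would be smaller than 4.8).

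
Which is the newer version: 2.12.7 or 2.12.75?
2.12.75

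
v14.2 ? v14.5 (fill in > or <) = <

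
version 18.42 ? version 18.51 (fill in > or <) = <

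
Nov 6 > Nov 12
False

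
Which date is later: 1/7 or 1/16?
1/16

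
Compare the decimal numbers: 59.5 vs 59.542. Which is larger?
59.542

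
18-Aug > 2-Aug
True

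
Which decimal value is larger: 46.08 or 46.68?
46.68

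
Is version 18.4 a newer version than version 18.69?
No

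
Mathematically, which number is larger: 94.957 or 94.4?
94.957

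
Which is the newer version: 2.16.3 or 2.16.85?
2.16.85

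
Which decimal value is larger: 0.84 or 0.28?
0.84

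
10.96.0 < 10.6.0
False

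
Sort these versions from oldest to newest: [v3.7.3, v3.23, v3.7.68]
[v3.7.3, v3.7.68, v3.23]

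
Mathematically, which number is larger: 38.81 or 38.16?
38.81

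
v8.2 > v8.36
False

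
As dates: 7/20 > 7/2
True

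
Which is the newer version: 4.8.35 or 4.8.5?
4.8.35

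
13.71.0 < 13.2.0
False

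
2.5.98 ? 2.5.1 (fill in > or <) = >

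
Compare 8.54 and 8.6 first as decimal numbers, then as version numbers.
As decimals: 8.54 < 8.6. As versions: v8.54 > v8.6 (minor version 54 > 6).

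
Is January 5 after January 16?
No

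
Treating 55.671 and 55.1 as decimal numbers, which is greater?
55.671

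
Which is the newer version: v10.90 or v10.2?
v10.90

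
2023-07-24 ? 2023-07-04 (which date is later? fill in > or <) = >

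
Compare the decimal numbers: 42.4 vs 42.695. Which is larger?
42.695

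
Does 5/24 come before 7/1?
Yes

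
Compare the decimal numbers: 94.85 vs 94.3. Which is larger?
94.85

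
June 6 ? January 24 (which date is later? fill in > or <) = >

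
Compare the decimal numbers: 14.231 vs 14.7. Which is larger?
14.7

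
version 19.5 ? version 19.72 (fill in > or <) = <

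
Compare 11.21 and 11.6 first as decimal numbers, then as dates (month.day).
As decimals: 11.21 < 11.6. As dates: 11/21 is later than 11/6 (day 21 > day 6).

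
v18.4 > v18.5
False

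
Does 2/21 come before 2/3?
No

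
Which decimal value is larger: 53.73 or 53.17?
53.73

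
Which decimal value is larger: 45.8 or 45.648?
45.8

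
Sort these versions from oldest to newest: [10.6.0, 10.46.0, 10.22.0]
[10.6.0, 10.22.0, 10.46.0]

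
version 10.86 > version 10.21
True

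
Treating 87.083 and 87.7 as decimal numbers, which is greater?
87.7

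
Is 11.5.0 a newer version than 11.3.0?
Yes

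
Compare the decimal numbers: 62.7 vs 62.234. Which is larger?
62.7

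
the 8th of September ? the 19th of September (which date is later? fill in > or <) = <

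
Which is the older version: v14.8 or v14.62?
v14.8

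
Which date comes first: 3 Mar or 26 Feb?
26 Feb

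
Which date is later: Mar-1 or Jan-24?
Mar-1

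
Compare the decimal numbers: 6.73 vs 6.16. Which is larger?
6.73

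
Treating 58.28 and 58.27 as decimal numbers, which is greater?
58.28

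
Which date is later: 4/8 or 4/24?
4/24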